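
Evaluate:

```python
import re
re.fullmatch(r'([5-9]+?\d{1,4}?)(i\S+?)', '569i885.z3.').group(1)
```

'569'

Pattern: one or more of a character in [5-9] (lazy), then 1 to 4 of a digit (lazy) (captured); then the literal 'i', then one or more of a non-whitespace character (lazy) (captured).
For `fullmatch`, every character of the input must be accounted for by the pattern.
The match spans [0:11] → '569i885.z3.'.
Captured: group 1 = '569', group 2 = 'i885.z3.'.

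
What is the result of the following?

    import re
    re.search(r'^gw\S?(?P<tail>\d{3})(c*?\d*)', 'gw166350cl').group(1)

The match spans [0:8] → 'gw166350'.
Captured: group 1 = '663', group 2 = '50'.

'663'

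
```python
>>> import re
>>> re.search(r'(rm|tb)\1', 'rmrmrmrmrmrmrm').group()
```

'rmrm'

`\1` has to match the exact text group 1 already captured.
The match spans [0:4] → 'rmrm'.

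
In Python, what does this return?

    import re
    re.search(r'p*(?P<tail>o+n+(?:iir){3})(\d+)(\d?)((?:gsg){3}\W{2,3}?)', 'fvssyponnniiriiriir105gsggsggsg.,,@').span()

(5, 33)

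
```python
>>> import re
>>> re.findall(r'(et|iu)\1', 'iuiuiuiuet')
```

`\1` is not a pattern — it's the concrete string captured by group 1, re-applied verbatim.
One capturing group, so `findall` returns just the captured substring from each match — 2 in all.

['iu', 'iu']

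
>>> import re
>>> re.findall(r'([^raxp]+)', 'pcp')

One capturing group, so `findall` returns just the captured substring from the one match — 1 in all.

['c']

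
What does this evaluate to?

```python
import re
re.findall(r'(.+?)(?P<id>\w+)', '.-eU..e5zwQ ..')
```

With the lazy modifier that quantifier settles for the fewest repetitions that let the rest of the pattern succeed (the atoms after it are unaffected and can still be greedy).
With 2 capturing groups, `findall` returns a 2-tuple per match.

[('.-', 'eU'), ('..', 'e5zwQ')]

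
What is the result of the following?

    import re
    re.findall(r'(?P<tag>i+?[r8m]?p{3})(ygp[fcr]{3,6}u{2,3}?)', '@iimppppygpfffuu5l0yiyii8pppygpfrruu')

[('ii8ppp', 'ygpfrruu')]

This matches one or more of a literal 'i' (lazy), then optionally one of [r8m], then exactly 3 of the literal 'p' (captured as 'tag'); then the literal 'ygp', then 3 to 6 of one of [fcr], then 2 to 3 of the literal 'u' (lazy) (captured).
Matches: at [22:36] match 'ii8pppygpfrruu', groups = ('ii8ppp', 'ygpfrruu').
`findall` packs the 2 group values into a tuple for every match.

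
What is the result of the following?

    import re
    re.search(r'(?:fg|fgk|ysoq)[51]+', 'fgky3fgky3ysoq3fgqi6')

None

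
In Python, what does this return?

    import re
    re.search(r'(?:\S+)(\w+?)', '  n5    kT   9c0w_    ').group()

'n5'

Pattern: one or more of a non-whitespace character (non-capturing group); then one or more of a word character (lazy) (captured).
`search` walks the string left to right and returns the first match it finds.
The match spans [2:4] → 'n5'.
Captured: group 1 = '5'.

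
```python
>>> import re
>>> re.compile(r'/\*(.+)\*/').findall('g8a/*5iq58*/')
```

`findall` collects group 1 from the one match (1 total).

['5iq58']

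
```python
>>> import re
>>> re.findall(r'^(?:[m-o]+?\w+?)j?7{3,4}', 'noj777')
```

The pattern matches anchored at the start of the string; then one or more of a character in [m-o] (lazy), then one or more of a word character (lazy) (non-capturing group); then optionally a literal 'j', then 3 to 4 of the literal '7'.
Matches: at [0:6] → 'noj777'.
No capturing groups, so `findall` returns the 1 full match string.

['noj777']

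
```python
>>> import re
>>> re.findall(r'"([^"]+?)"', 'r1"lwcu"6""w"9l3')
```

Walking the string: at [2:8] match '"lwcu"', group 1 = 'lwcu'; at [10:13] match '"w"', group 1 = 'w'.
Because there's exactly one group, `findall` drops the full match and keeps group 1 from each hit.

['lwcu', 'w']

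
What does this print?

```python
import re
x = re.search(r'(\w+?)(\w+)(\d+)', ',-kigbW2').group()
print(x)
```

kigbW2

The pattern matches one or more of a word character (lazy) (captured); then one or more of a word character (captured); then one or more of a digit (captured).
`re.search` scans for the first position where the pattern succeeds.
The match spans [2:8] → 'kigbW2'.
Captured: group 1 = 'k', group 2 = 'igbW', group 3 = '2'.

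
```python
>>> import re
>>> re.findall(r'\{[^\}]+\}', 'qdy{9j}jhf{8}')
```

Matches: at [3:7] → '{9j}'; at [10:13] → '{8}'.
Since nothing is captured, `findall` lists the 2 matched substrings directly.

['{9j}', '{8}']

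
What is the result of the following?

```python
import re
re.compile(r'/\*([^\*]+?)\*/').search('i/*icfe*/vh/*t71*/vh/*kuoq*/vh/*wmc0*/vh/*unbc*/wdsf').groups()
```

Unlike `match`, `search` isn't anchored — it looks for the pattern anywhere in the string.
The match spans [1:9] → '/*icfe*/'.
Captured: group 1 = 'icfe'.

('icfe',)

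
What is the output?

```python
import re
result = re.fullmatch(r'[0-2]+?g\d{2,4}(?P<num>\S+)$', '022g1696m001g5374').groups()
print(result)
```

('m001g5374',)

The pattern matches one or more of a character in [0-2] (lazy), then the literal 'g', then 2 to 4 of a digit; then one or more of a non-whitespace character (captured as 'num'); then anchored at the end.
For `fullmatch`, every character of the input must be accounted for by the pattern.
The match spans [0:17] → '022g1696m001g5374'.
Captured: group 1 = 'm001g5374'.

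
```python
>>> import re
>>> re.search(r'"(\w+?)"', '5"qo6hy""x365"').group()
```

`re.search` tries every starting position until one works.
The match spans [1:8] → '"qo6hy"'.
Captured: group 1 = 'qo6hy'.

'"qo6hy"'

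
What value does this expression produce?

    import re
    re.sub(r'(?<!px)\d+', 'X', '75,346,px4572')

'X,X,px4X'

The negative lookaround is zero-width — it rules out positions where the adjacent text would match, without consuming anything.
Every occurrence is swapped for 'X'.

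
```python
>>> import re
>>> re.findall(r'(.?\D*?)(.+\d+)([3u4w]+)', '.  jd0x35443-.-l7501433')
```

[('.', '  jd0x35443-.-l750143', '3')]

A non-greedy quantifier consumes as few characters as it can — just enough that the remainder of the pattern still matches from where it stops; whatever follows it matches normally.
With 3 capturing groups, `findall` returns a 3-tuple per match.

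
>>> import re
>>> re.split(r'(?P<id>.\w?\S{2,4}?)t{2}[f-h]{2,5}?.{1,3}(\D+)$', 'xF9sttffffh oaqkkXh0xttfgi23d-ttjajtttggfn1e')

This matches any character, then optionally a word character, then 2 to 4 of a non-whitespace character (lazy) (captured as 'id'); then exactly 2 of a literal 't', then 2 to 5 of a character in [f-h] (lazy); then 1 to 3 of any character; then one or more of a non-digit (captured); then anchored at the end.
Matches to split on: at [30:44] → 'ttjajtttggfn1e'.
With a capturing group present, the delimiter's captured portion is kept in the result list.

['xF9sttffffh oaqkkXh0xttfgi23d-', 'ttjajt', 'e', '']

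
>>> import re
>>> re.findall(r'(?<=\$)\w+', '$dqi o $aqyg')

The positive lookaround only admits positions where the adjacent text matches; those characters stay outside the span.
Walking the string: at [1:4] → 'dqi'; at [8:12] → 'aqyg'.
No capturing groups, so `findall` returns the 2 full match strings.

['dqi', 'aqyg']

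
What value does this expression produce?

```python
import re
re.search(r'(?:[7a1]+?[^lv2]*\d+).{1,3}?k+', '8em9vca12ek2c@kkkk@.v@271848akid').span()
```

The pattern matches one or more of one of [7a1] (lazy), then zero or more of any character except [lv2], then one or more of a digit (non-capturing group); then 1 to 3 of any character (lazy), then one or more of a literal 'k'.
`re.search` scans for the first position where the pattern succeeds.
The match spans [6:11] → 'a12ek'.

(6, 11)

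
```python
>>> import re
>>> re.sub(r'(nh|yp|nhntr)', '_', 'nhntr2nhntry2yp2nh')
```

Branches in `(...|...)` are attempted left-to-right; the first branch that allows the whole pattern to succeed is taken.
Every occurrence is swapped for '_'.

'_ntr2_ntry2_2_'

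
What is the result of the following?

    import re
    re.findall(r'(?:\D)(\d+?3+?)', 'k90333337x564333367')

['903', '5643']

The pattern matches a non-digit (non-capturing group); then one or more of a digit (lazy), then one or more of the literal '3' (lazy) (captured).
Lazy quantifiers expand one character at a time until the remainder of the pattern can match.
Walking the string: at [0:4] match 'k903', group 1 = '903'; at [9:14] match 'x5643', group 1 = '5643'.
One capturing group, so `findall` returns just the captured substring from each match — 2 in all.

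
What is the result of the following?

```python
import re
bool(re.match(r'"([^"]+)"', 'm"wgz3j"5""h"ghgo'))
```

False

With `match`, the pattern is implicitly anchored at the beginning.
Here the string doesn't start with a match, so the call returns None, and `bool(None)` is False.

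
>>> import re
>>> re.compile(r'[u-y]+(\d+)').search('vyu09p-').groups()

The pattern matches one or more of a character in [u-y]; then one or more of a digit (captured).
`re.search` tries every starting position until one works.
The match spans [0:5] → 'vyu09'.
Captured: group 1 = '09'.

('09',)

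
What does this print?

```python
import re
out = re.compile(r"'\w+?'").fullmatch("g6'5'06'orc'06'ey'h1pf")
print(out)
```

`fullmatch` succeeds only if the pattern covers the string from start to end.
Here the pattern can't cover the whole string, so the call returns None.

None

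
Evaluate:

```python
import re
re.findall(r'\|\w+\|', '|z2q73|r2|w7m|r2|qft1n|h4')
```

Walking the string: at [0:7] → '|z2q73|'; at [9:14] → '|w7m|'; at [16:23] → '|qft1n|'.
With no groups in the pattern, `findall` gives back each whole match — 3 here.

['|z2q73|', '|w7m|', '|qft1n|']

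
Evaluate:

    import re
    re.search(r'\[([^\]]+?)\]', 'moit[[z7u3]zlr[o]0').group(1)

'[z7u3'

The match spans [4:11] → '[[z7u3]'.
Captured: group 1 = '[z7u3'.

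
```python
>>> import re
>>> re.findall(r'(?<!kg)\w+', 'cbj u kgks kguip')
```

`(?!…)`/`(?<!…)` only lets a position through if the neighbouring text does NOT match; no characters are consumed.
No capturing groups, so `findall` returns the 4 full match strings.

['cbj', 'u', 'kgks', 'kguip']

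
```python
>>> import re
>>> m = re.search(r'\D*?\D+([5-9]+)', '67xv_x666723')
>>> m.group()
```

'xv_x6667'

The pattern matches zero or more of a non-digit (lazy), then one or more of a non-digit; then one or more of a character in [5-9] (captured).
`re.search` scans for the first position where the pattern succeeds.
The match spans [2:10] → 'xv_x6667'.
Captured: group 1 = '6667'.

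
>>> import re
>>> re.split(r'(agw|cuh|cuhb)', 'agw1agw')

With a capturing group present, the delimiter's captured portion is kept in the result list.

['', 'agw', '1', 'agw', '']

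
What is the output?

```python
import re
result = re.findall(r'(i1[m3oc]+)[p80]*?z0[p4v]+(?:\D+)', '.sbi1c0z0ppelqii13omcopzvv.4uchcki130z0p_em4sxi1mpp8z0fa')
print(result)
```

Because there's exactly one group, `findall` drops the full match and keeps group 1 from each hit.

['i1c', 'i13']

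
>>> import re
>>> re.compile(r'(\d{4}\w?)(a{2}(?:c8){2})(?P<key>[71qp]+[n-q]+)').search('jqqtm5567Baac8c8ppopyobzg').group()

'5567Baac8c8ppop'

The pattern matches exactly 4 of a digit, then optionally a word character (captured); then exactly 2 of the literal 'a', then the literal 'c8' repeated 2 times (captured); then one or more of one of [71qp], then one or more of a character in [n-q] (captured as 'key').
`re.search` tries every starting position until one works.
The match spans [5:20] → '5567Baac8c8ppop'.
Captured: group 1 = '5567B', group 2 = 'aac8c8', group 3 = 'ppop'.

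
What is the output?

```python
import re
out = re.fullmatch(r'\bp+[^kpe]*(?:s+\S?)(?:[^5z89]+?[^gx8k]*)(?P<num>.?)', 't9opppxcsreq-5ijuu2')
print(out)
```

None

`re.fullmatch` requires the pattern to consume the entire string.
Here the pattern can't cover the whole string, so the call returns None.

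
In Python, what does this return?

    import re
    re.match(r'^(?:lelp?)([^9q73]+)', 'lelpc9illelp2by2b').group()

This matches anchored at the start of the string; then the literal 'lel', then optionally a literal 'p' (non-capturing group); then one or more of any character except [9q73] (captured).
`match` is anchored at position 0; if the pattern doesn't fit there, it returns None.
The match spans [0:5] → 'lelpc'.
Captured: group 1 = 'c'.

'lelpc'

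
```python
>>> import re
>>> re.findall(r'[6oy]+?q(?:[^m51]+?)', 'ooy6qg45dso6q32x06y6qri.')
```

This matches one or more of one of [6oy] (lazy), then the literal 'q'; then one or more of any character except [m51] (lazy) (non-capturing group).
Lazy quantifiers expand one character at a time until the remainder of the pattern can match.
Walking the string: at [0:6] → 'ooy6qg'; at [10:14] → 'o6q3'; at [17:22] → '6y6qr'.
With no groups in the pattern, `findall` gives back each whole match — 3 here.

['ooy6qg', 'o6q3', '6y6qr']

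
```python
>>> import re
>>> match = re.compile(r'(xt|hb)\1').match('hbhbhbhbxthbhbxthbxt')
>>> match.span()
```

`re.match` won't scan ahead — the pattern has to work from the very first character.
The match spans [0:4] → 'hbhb'.

(0, 4)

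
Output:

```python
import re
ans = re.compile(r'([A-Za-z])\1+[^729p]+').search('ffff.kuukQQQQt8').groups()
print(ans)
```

The backreference `\1` re-matches whatever the first group consumed, character for character.
`re.search` tries every starting position until one works.
The match spans [0:15] → 'ffff.kuukQQQQt8'.
Captured: group 1 = 'f'.

('f',)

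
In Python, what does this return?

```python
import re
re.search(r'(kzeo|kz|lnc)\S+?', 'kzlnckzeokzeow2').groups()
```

('kz',)

`re.search` tries every starting position until one works.
The match spans [0:3] → 'kzl'.
Captured: group 1 = 'kz'.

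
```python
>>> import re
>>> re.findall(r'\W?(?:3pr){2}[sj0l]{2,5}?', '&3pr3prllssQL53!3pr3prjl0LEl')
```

This matches optionally a non-word character, then the literal '3pr' repeated 2 times; then 2 to 5 of one of [sj0l] (lazy).
A non-greedy quantifier consumes as few characters as it can — just enough that the remainder of the pattern still matches from where it stops; whatever follows it matches normally.
Scanning left to right: at [0:9] → '&3pr3prll'; at [15:24] → '!3pr3prjl'.
Since nothing is captured, `findall` lists the 2 matched substrings directly.

['&3pr3prll', '!3pr3prjl']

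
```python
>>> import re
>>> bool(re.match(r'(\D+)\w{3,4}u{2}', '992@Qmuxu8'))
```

The pattern matches one or more of a non-digit (captured); then 3 to 4 of a word character, then exactly 2 of the literal 'u'.
`re.match` only tries the pattern at the start of the string.
Here the string doesn't start with a match, so the call returns None, and `bool(None)` is False.

False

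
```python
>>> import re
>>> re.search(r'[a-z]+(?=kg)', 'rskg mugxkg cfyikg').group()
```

Because the assertion is zero-width, the text it checks is not consumed and won't appear in the result.
The match spans [0:2] → 'rs'.

'rs'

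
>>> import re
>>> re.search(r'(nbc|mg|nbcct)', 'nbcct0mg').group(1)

Branches in `(...|...)` are attempted left-to-right; the first branch that allows the whole pattern to succeed is taken.
`re.search` scans for the first position where the pattern succeeds.
The match spans [0:3] → 'nbc'.
Captured: group 1 = 'nbc'.

'nbc'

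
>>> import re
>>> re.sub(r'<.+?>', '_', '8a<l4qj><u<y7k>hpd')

Matches: at [2:8] → '<l4qj>'; at [8:15] → '<u<y7k>'.
Every occurrence is swapped for '_'.

'8a__hpd'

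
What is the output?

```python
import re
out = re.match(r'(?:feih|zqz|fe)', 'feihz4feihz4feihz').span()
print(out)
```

The regex engine tests alternatives in the order written; an earlier branch that matches wins even if a later one would match more.
`re.match` won't scan ahead — the pattern has to work from the very first character.
The match spans [0:4] → 'feih'.

(0, 4)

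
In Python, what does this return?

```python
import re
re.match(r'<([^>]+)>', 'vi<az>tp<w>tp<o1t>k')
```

With `match`, the pattern is implicitly anchored at the beginning.
Here the pattern fails at index 0, so the call returns None.

None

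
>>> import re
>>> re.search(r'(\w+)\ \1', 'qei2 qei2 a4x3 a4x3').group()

`\1` is not a pattern — it's the concrete string captured by group 1, re-applied verbatim.
The match spans [0:9] → 'qei2 qei2'.

'qei2 qei2'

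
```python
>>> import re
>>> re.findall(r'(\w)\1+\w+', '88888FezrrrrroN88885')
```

['8']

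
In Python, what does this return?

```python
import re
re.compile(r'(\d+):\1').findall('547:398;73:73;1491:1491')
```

['73', '1491']

The backreference `\1` re-matches whatever the first group consumed, character for character.
Scanning left to right: at [8:13] match '73:73', group 1 = '73'; at [14:23] match '1491:1491', group 1 = '1491'.
Because there's exactly one group, `findall` drops the full match and keeps group 1 from each hit.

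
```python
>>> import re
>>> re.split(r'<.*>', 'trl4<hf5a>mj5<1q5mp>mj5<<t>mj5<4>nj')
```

['trl4', 'nj']

Matches to split on: at [4:33] → '<hf5a>mj5<1q5mp>mj5<<t>mj5<4>'.
Splitting on the pattern gives 2 pieces.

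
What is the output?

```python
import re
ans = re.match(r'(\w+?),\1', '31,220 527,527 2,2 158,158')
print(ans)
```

With `match`, the pattern is implicitly anchored at the beginning.
Here position 0 doesn't satisfy it, so the call returns None.

None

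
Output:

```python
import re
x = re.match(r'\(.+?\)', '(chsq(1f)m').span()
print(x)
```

`re.match` only tries the pattern at the start of the string.
The match spans [0:9] → '(chsq(1f)'.

(0, 9)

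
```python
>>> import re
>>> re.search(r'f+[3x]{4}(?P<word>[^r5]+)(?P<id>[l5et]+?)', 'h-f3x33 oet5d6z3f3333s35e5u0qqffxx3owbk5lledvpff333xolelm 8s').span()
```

Pattern: one or more of a literal 'f', then exactly 4 of one of [3x]; then one or more of any character except [r5] (captured as 'word'); then one or more of one of [l5et] (lazy) (captured as 'id').
`re.search` tries every starting position until one works.
The match spans [2:12] → 'f3x33 oet5'.
Captured: group 1 = ' oet', group 2 = '5'.

(2, 12)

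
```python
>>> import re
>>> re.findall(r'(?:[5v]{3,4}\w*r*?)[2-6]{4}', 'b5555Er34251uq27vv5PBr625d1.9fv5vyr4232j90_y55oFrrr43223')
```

['5555Er3425', 'v5vyr4232j90_y55oFrrr43223']

This matches 3 to 4 of one of [5v], then zero or more of a word character, then zero or more of the literal 'r' (lazy) (non-capturing group); then exactly 4 of a character in [2-6].
Walking the string: at [1:11] → '5555Er3425'; at [30:56] → 'v5vyr4232j90_y55oFrrr43223'.
With no groups in the pattern, `findall` gives back each whole match — 2 here.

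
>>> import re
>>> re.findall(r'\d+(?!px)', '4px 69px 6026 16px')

Because the assertion is negative and zero-width, positions next to the forbidden text are skipped.
With no groups in the pattern, `findall` gives back each whole match — 3 here.

['6', '6026', '1']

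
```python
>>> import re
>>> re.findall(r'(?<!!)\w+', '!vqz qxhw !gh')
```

['qz', 'qxhw', 'h']

The negative lookahead/lookbehind blocks any match where the forbidden context is present.
With no groups in the pattern, `findall` gives back each whole match — 3 here.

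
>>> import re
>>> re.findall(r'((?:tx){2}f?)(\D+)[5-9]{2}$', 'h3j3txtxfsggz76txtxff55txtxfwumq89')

Pattern: the literal 'tx' repeated 2 times, then optionally the literal 'f' (captured); then one or more of a non-digit (captured); then exactly 2 of a character in [5-9]; then anchored at the end.
Scanning left to right: at [23:34] match 'txtxfwumq89', groups = ('txtxf', 'wumq').
With 2 capturing groups, `findall` returns a 2-tuple per match.

[('txtxf', 'wumq')]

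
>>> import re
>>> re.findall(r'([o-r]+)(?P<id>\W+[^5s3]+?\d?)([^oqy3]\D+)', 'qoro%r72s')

This matches one or more of a character in [o-r] (captured); then one or more of a non-word character, then one or more of any character except [5s3] (lazy), then optionally a digit (captured as 'id'); then any character except [oqy3], then one or more of a non-digit (captured).
Scanning left to right: at [0:9] match 'qoro%r72s', groups = ('qoro', '%r7', '2s').
`findall` packs the 3 group values into a tuple for every match.

[('qoro', '%r7', '2s')]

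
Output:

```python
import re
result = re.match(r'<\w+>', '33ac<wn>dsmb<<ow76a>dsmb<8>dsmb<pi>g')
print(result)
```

`match` is anchored at position 0; if the pattern doesn't fit there, it returns None.
Here position 0 doesn't satisfy it, so the call returns None.

None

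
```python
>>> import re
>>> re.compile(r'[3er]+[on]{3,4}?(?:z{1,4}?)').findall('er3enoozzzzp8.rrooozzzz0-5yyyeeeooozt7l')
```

['er3enooz', 'rroooz', 'eeeoooz']

Pattern: one or more of one of [3er]; then 3 to 4 of one of [on] (lazy); then 1 to 4 of a literal 'z' (lazy) (non-capturing group).
Matches: at [0:8] → 'er3enooz'; at [14:20] → 'rroooz'; at [29:36] → 'eeeoooz'.
No capturing groups, so `findall` returns the 3 full match strings.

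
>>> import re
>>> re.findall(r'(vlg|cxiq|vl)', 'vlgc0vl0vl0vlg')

['vlg', 'vl', 'vl', 'vlg']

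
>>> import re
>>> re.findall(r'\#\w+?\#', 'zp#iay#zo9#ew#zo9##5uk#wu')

['#iay#', '#ew#', '#5uk#']

Walking the string: at [2:7] → '#iay#'; at [10:14] → '#ew#'; at [18:23] → '#5uk#'.
With no groups in the pattern, `findall` gives back each whole match — 3 here.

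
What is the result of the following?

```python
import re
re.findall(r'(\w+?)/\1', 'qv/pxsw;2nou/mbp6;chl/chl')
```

['chl']

A backreference is literal: `\1` must see the identical characters the first group matched.
Scanning left to right: at [18:25] match 'chl/chl', group 1 = 'chl'.
Because there's exactly one group, `findall` drops the full match and keeps group 1 from the one hit.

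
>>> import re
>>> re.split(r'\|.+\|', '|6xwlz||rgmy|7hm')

Matches to split on: at [0:13] → '|6xwlz||rgmy|'.
Each match becomes a cut point; 2 segments remain.

['', '7hm']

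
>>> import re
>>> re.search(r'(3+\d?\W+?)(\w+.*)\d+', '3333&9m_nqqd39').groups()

The match spans [0:14] → '3333&9m_nqqd39'.
Captured: group 1 = '3333&', group 2 = '9m_nqqd3'.

('3333&', '9m_nqqd3')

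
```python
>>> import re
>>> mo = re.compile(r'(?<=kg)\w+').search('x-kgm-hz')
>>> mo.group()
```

'm'

The positive lookaround only admits positions where the adjacent text matches; those characters stay outside the span.
The match spans [4:5] → 'm'.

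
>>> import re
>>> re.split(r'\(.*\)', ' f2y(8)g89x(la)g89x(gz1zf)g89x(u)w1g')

[' f2y', 'w1g']

The string is cut at each match, leaving 2 pieces.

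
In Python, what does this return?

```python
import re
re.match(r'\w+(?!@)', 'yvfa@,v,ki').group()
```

'yvf'

The negative lookaround is zero-width — it rules out positions where the adjacent text would match, without consuming anything.
`re.match` won't scan ahead — the pattern has to work from the very first character.
The match spans [0:3] → 'yvf'.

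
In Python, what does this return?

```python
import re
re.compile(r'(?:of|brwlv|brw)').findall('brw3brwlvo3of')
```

['brw', 'brwlv', 'of']

`|` is ordered: at each position the engine commits to the first alternative that works.
Scanning left to right: at [0:3] → 'brw'; at [4:9] → 'brwlv'; at [11:13] → 'of'.
With no groups in the pattern, `findall` gives back each whole match — 3 here.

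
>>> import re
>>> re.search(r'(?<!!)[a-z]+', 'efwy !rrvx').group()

'efwy'

A negative assertion filters positions out without eating any characters.
`search` walks the string left to right and returns the first match it finds.
The match spans [0:4] → 'efwy'.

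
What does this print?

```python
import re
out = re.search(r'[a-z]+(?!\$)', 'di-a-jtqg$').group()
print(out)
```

Because the assertion is negative and zero-width, positions next to the forbidden text are skipped.
`re.search` tries every starting position until one works.
The match spans [0:2] → 'di'.

di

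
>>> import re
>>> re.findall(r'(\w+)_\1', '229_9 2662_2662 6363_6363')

['9', '2662', '6363']

After group 1 captures some text, `\1` only succeeds where that same text appears again.
Scanning left to right: at [2:5] match '9_9', group 1 = '9'; at [6:15] match '2662_2662', group 1 = '2662'; at [16:25] match '6363_6363', group 1 = '6363'.
Because there's exactly one group, `findall` drops the full match and keeps group 1 from each hit.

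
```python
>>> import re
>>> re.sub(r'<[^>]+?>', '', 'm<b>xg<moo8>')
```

Matches: at [1:4] → '<b>'; at [6:12] → '<moo8>'.
`sub` substitutes '' at each match site.

'mxg'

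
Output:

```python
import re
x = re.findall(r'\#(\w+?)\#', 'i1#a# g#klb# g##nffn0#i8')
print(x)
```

['a', 'klb', 'nffn0']

One capturing group, so `findall` returns just the captured substring from each match — 3 in all.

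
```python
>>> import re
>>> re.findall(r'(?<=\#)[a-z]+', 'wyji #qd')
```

Because the assertion is zero-width, the text it checks is not consumed and won't appear in the result.
Walking the string: at [6:8] → 'qd'.
`findall` yields the raw match text (1 of them) because the pattern has no groups.

['qd']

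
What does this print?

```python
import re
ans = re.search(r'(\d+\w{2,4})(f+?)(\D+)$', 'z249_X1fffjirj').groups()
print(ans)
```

The match spans [1:14] → '249_X1fffjirj'.
Captured: group 1 = '249_X1f', group 2 = 'f', group 3 = 'fjirj'.

('249_X1f', 'f', 'fjirj')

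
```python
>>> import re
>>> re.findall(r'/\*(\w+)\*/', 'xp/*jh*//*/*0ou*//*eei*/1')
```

['jh', '0ou', 'eei']

Scanning left to right: at [2:8] match '/*jh*/', group 1 = 'jh'; at [10:17] match '/*0ou*/', group 1 = '0ou'; at [17:24] match '/*eei*/', group 1 = 'eei'.
`findall` collects group 1 from each match (3 total).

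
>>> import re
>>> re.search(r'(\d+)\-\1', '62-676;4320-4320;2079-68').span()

(7, 16)

`\1` has to match the exact text group 1 already captured.
Unlike `match`, `search` isn't anchored — it looks for the pattern anywhere in the string.
The match spans [7:16] → '4320-4320'.
Captured: group 1 = '4320'.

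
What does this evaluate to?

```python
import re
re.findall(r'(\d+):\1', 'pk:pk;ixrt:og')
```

[]

A backreference is literal: `\1` must see the identical characters the first group matched.
One capturing group, so `findall` returns just the captured substring from each match — 0 in all.
Nothing in the string satisfies the pattern, so the list is empty.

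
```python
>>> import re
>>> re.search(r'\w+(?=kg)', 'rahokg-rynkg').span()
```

The `(?=…)`/`(?<=…)` assertion just peeks at neighbouring text; it doesn't advance the match position.
`re.search` scans for the first position where the pattern succeeds.
The match spans [0:4] → 'raho'.

(0, 4)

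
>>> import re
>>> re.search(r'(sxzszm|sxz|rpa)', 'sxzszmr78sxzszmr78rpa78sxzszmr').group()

'sxzszm'

Branches in `(...|...)` are attempted left-to-right; the first branch that allows the whole pattern to succeed is taken.
The match spans [0:6] → 'sxzszm'.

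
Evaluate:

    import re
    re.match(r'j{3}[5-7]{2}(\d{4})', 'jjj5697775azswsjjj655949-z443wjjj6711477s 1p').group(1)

'9777'

The pattern matches exactly 3 of the literal 'j', then exactly 2 of a character in [5-7]; then exactly 4 of a digit (captured).
`re.match` won't scan ahead — the pattern has to work from the very first character.
The match spans [0:9] → 'jjj569777'.
Captured: group 1 = '9777'.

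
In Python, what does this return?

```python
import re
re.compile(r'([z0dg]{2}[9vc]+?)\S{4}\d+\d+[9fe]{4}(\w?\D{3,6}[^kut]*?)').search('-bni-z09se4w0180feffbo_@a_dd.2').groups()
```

('z09', 'bo_@a_d')

The pattern matches exactly 2 of one of [z0dg], then one or more of one of [9vc] (lazy) (captured); then exactly 4 of a non-whitespace character; then one or more of a digit, then one or more of a digit, then exactly 4 of one of [9fe]; then optionally a word character, then 3 to 6 of a non-digit, then zero or more of any character except [kut] (lazy) (captured).
`re.search` scans for the first position where the pattern succeeds.
The match spans [5:27] → 'z09se4w0180feffbo_@a_d'.
Captured: group 1 = 'z09', group 2 = 'bo_@a_d'.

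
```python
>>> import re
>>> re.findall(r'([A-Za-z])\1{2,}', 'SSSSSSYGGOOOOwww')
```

A backreference is literal: `\1` must see the identical characters the first group matched.
One capturing group, so `findall` returns just the captured substring from each match — 3 in all.

['S', 'O', 'w']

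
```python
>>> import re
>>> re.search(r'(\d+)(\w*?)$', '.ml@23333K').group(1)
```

The pattern matches one or more of a digit (captured); then zero or more of a word character (lazy) (captured); then anchored at the end.
`search` walks the string left to right and returns the first match it finds.
The match spans [4:10] → '23333K'.
Captured: group 1 = '23333', group 2 = 'K'.

'23333'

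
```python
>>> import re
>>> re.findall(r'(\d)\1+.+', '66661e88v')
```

['6']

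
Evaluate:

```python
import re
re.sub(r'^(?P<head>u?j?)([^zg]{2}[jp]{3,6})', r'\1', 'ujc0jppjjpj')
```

The replacement refers to a captured group, so each match is rewritten using its own captured text.

'ujj'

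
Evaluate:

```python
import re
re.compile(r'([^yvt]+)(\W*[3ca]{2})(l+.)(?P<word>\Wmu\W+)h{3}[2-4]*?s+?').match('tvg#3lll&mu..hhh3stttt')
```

None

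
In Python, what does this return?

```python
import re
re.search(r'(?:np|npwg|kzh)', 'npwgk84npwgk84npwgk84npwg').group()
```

'np'

The regex engine tests alternatives in the order written; an earlier branch that matches wins even if a later one would match more.
`re.search` scans for the first position where the pattern succeeds.
The match spans [0:2] → 'np'.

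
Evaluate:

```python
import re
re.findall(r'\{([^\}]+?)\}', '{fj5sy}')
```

['fj5sy']

Because there's exactly one group, `findall` drops the full match and keeps group 1 from the one hit.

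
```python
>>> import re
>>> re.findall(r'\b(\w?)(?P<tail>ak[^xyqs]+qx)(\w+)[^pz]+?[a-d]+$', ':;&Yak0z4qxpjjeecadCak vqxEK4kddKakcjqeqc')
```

Pattern: a word boundary (`\b`, zero-width); then optionally a word character (captured); then the literal 'ak', then one or more of any character except [xyqs], then the literal 'qx' (captured as 'tail'); then one or more of a word character (captured); then one or more of any character except [pz] (lazy); then one or more of a character in [a-d]; then anchored at the end.
Matches: at [3:41] match 'Yak0z4qxpjjeecadCak vqxEK4kddKakcjqeqc', groups = ('Y', 'ak0z4qx', 'pjjeecadCak').
3 groups means the one result is a tuple of 3 captured strings — 1 here.

[('Y', 'ak0z4qx', 'pjjeecadCak')]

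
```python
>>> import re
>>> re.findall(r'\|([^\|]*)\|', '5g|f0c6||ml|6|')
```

Because there's exactly one group, `findall` drops the full match and keeps group 1 from each hit.

['f0c6', 'ml']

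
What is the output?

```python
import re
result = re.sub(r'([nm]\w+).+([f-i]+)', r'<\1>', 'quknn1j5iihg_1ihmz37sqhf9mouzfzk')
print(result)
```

Pattern: one of [nm], then one or more of a word character (captured); then one or more of any character; then one or more of a character in [f-i] (captured).
Matches: at [3:30] → 'nn1j5iihg_1ihmz37sqhf9mouzf'.
Each match is replaced using the text its own group 1 captured.

quk<nn1j5iihg_1ihmz37sqhf9mou>zk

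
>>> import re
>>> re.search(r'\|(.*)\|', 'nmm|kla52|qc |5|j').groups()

The match spans [3:16] → '|kla52|qc |5|'.
Captured: group 1 = 'kla52|qc |5'.

('kla52|qc |5',)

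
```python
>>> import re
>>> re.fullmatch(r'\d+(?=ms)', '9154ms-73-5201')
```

None

The positive lookaround only admits positions where the adjacent text matches; those characters stay outside the span.
`re.fullmatch` requires the pattern to consume the entire string.
Here the pattern can't cover the whole string, so the call returns None.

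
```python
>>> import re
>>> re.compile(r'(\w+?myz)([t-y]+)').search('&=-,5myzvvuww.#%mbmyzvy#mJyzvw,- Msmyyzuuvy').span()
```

(4, 13)

Pattern: one or more of a word character (lazy), then the literal 'myz' (captured); then one or more of a character in [t-y] (captured).
`search` walks the string left to right and returns the first match it finds.
The match spans [4:13] → '5myzvvuww'.
Captured: group 1 = '5myz', group 2 = 'vvuww'.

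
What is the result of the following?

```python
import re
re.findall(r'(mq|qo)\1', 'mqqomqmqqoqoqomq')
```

['mq', 'qo']

The backreference `\1` re-matches whatever the first group consumed, character for character.
Walking the string: at [4:8] match 'mqmq', group 1 = 'mq'; at [8:12] match 'qoqo', group 1 = 'qo'.
One capturing group, so `findall` returns just the captured substring from each match — 2 in all.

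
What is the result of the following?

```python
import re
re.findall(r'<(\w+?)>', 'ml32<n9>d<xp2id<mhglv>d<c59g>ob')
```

['n9', 'mhglv', 'c59g']

One capturing group, so `findall` returns just the captured substring from each match — 3 in all.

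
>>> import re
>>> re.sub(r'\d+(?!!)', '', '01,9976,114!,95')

Because the assertion is negative and zero-width, positions next to the forbidden text are skipped.
Matches: at [0:2] → '01'; at [3:7] → '9976'; at [8:10] → '11'; at [13:15] → '95'.
`sub` substitutes '' at each match site.

',,4!,'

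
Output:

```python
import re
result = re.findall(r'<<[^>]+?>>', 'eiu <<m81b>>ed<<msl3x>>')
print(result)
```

['<<m81b>>', '<<msl3x>>']

Matches: at [4:12] → '<<m81b>>'; at [14:23] → '<<msl3x>>'.
Since nothing is captured, `findall` lists the 2 matched substrings directly.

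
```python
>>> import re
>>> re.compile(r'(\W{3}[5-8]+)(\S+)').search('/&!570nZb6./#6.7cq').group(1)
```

This matches exactly 3 of a non-word character, then one or more of a character in [5-8] (captured); then one or more of a non-whitespace character (captured).
`re.search` tries every starting position until one works.
The match spans [0:18] → '/&!570nZb6./#6.7cq'.
Captured: group 1 = '/&!57', group 2 = '0nZb6./#6.7cq'.

'/&!57'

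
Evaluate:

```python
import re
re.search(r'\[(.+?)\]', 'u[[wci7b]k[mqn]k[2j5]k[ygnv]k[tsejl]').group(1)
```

Lazy quantifiers expand one character at a time until the remainder of the pattern can match.
`re.search` tries every starting position until one works.
The match spans [1:9] → '[[wci7b]'.
Captured: group 1 = '[wci7b'.

'[wci7b'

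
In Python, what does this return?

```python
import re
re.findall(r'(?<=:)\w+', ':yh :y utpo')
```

['yh', 'y']

Because the assertion is zero-width, the text it checks is not consumed and won't appear in the result.
Matches: at [1:3] → 'yh'; at [5:6] → 'y'.
With no groups in the pattern, `findall` gives back each whole match — 2 here.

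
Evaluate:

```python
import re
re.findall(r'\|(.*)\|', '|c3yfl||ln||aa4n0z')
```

Scanning left to right: at [0:12] match '|c3yfl||ln||', group 1 = 'c3yfl||ln|'.
Because there's exactly one group, `findall` drops the full match and keeps group 1 from the one hit.

['c3yfl||ln|']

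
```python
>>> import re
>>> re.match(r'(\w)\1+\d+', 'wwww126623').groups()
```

The match spans [0:10] → 'wwww126623'.
Captured: group 1 = 'w'.

('w',)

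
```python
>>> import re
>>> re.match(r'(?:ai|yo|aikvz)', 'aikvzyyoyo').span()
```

(0, 2)

`|` is ordered: at each position the engine commits to the first alternative that works.
With `match`, the pattern is implicitly anchored at the beginning.
The match spans [0:2] → 'ai'.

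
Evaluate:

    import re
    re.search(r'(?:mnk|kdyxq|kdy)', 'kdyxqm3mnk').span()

Branches in `(...|...)` are attempted left-to-right; the first branch that allows the whole pattern to succeed is taken.
`re.search` tries every starting position until one works.
The match spans [0:5] → 'kdyxq'.

(0, 5)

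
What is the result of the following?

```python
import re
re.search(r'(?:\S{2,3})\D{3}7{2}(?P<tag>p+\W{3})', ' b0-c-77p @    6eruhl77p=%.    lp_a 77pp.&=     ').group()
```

The pattern matches 2 to 3 of a non-whitespace character (non-capturing group); then exactly 3 of a non-digit, then exactly 2 of the literal '7'; then one or more of a literal 'p', then exactly 3 of a non-word character (captured as 'tag').
The match spans [1:12] → 'b0-c-77p @ '.

'b0-c-77p @ '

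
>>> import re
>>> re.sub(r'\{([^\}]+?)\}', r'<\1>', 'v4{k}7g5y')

The replacement refers to a captured group, so each match is rewritten using its own captured text.

'v4<k>7g5y'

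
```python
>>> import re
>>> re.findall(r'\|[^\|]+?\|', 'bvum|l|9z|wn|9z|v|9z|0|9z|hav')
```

No capturing groups, so `findall` returns the 4 full match strings.

['|l|', '|wn|', '|v|', '|0|']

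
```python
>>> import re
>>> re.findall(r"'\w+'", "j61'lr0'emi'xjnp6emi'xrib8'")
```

["'lr0'", "'xjnp6emi'"]

Scanning left to right: at [3:8] → "'lr0'"; at [11:21] → "'xjnp6emi'".
`findall` yields the raw match text (2 of them) because the pattern has no groups.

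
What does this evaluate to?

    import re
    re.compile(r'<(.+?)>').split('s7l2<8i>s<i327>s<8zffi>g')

['s7l2', '8i', 's', 'i327', 's', '8zffi', 'g']

The `?` after the quantifier makes it lazy — it takes as little as possible before letting the rest of the pattern try.
With a capturing group present, the delimiter's captured portion is kept in the result list.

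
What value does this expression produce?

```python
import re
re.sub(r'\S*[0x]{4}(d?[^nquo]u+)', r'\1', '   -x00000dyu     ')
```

'   dyu     '

The pattern matches zero or more of a non-whitespace character, then exactly 4 of one of [0x]; then optionally a literal 'd', then any character except [nquo], then one or more of a literal 'u' (captured).
Matches: at [3:13] → '-x00000dyu'.
`\1` in the replacement pulls in group 1's text for each match.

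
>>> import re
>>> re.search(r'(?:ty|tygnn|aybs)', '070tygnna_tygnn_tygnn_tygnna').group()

'ty'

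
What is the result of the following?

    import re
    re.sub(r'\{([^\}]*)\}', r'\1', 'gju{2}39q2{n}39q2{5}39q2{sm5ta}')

`\1` in the replacement pulls in group 1's text for each match.

'gju239q2n39q2539q2sm5ta'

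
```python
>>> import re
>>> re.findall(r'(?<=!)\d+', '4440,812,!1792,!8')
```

The `(?=…)`/`(?<=…)` assertion just peeks at neighbouring text; it doesn't advance the match position.
Walking the string: at [10:14] → '1792'; at [16:17] → '8'.
`findall` yields the raw match text (2 of them) because the pattern has no groups.

['1792', '8']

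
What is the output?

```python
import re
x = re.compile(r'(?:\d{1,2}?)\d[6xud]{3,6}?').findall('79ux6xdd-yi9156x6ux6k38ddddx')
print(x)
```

This matches 1 to 2 of a digit (lazy) (non-capturing group); then a digit, then 3 to 6 of one of [6xud] (lazy).
With the lazy modifier that quantifier settles for the fewest repetitions that let the rest of the pattern succeed (the atoms after it are unaffected and can still be greedy).
Matches: at [0:5] → '79ux6'; at [11:17] → '9156x6'; at [21:26] → '38ddd'.
Since nothing is captured, `findall` lists the 3 matched substrings directly.

['79ux6', '9156x6', '38ddd']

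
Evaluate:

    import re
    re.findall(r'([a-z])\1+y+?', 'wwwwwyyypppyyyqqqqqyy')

['w', 'p', 'q']

After group 1 captures some text, `\1` only succeeds where that same text appears again.
Matches: at [0:6] match 'wwwwwy', group 1 = 'w'; at [8:12] match 'pppy', group 1 = 'p'; at [14:20] match 'qqqqqy', group 1 = 'q'.
Because there's exactly one group, `findall` drops the full match and keeps group 1 from each hit.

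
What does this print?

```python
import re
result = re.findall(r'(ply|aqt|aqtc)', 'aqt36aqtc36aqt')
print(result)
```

['aqt', 'aqt', 'aqt']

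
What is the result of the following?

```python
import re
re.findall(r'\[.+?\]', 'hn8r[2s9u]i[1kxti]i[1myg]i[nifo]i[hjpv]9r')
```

['[2s9u]', '[1kxti]', '[1myg]', '[nifo]', '[hjpv]']

A `+?`/`*?`/`{m,n}?` starts at its minimum and grows only as far as needed for what follows to match.
With no groups in the pattern, `findall` gives back each whole match — 5 here.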